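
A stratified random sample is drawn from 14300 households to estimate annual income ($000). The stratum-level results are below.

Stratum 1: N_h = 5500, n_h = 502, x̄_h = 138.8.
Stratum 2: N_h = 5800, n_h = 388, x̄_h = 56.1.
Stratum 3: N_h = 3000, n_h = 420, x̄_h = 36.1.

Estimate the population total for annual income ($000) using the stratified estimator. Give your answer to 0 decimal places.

τ̂_st = Σ N_h x̄_h = 5500·138.8 + 5800·56.1 + 3000·36.1 = 1197080

τ̂_st ≈ 1197080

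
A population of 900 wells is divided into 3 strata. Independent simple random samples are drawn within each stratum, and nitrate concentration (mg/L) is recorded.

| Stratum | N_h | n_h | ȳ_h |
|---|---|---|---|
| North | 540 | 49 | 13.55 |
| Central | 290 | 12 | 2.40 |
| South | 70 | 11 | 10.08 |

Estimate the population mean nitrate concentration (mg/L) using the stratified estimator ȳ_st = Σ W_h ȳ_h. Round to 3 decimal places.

N = Σ N_h = 900. Stratum weights W_h = N_h/N.
ȳ_st = (540·13.55 + 290·2.40 + 70·10.08) / 900 = 9.68733

ȳ_st ≈ 9.687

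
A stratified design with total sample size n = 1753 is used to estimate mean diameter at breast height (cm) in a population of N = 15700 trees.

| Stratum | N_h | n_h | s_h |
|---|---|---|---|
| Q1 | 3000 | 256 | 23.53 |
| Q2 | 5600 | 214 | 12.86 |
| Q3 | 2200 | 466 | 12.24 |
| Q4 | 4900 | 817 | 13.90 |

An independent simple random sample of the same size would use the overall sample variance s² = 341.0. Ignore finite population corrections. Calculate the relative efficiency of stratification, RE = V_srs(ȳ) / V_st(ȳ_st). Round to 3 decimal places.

V̂(ȳ_st) = Σ W_h² s_h²/n_h, with W_h = N_h/N and N = 15700:
  stratum Q1: (3000/15700)²·23.53²/256 = 0.0789673
  stratum Q2: (5600/15700)²·12.86²/214 = 0.0983207
  stratum Q3: (2200/15700)²·12.24²/466 = 0.00631281
  stratum Q4: (4900/15700)²·13.90²/817 = 0.0230356
V_st = 0.206636
V_srs = s²/n = 341.0/1753 = 0.194524
Relative efficiency = V_srs / V_st = 0.194524/0.206636 = 0.9414

RE ≈ 0.941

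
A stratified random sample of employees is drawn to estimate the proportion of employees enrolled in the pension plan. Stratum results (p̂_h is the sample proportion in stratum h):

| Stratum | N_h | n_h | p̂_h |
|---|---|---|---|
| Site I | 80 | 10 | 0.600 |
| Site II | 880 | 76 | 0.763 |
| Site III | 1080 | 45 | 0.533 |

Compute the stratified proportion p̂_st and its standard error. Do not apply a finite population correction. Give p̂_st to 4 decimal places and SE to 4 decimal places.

p̂_st ≈ 0.6348, SE ≈ 0.0456

N = 2040; stratum weights W_h = N_h/N.
p̂_st = Σ W_h p̂_h = (80·0.600 + 880·0.763 + 1080·0.533)/2040 = 0.63484
V̂(p̂_st) = Σ W_h² p̂_h(1−p̂_h)/(n_h−1):
  stratum Site I: (80/2040)²·0.600·0.400/9 = 4.10099e-05
  stratum Site II: (880/2040)²·0.763·0.237/75 = 0.000448659
  stratum Site III: (1080/2040)²·0.533·0.467/44 = 0.00158555
V̂(p̂_st) = 0.00207521; SE = √V̂ = 0.0455545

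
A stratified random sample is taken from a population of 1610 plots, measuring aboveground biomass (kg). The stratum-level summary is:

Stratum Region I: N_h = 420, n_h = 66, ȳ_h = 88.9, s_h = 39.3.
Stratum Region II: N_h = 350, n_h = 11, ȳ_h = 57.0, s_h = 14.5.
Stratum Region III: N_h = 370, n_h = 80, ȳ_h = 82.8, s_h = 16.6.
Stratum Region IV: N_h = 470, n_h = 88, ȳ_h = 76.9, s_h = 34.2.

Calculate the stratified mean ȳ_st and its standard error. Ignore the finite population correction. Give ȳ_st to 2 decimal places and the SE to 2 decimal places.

ȳ_st = Σ W_h ȳ_h = (420·88.9 + 350·57.0 + 370·82.8 + 470·76.9)/1610 = 77.06025
V̂(ȳ_st) = Σ W_h² s_h²/n_h, with W_h = N_h/N and N = 1610:
  stratum Region I: (420/1610)²·39.3²/66 = 1.59253
  stratum Region II: (350/1610)²·14.5²/11 = 0.903291
  stratum Region III: (370/1610)²·16.6²/80 = 0.181919
  stratum Region IV: (470/1610)²·34.2²/88 = 1.1327
V̂(ȳ_st) = 3.81044
SE(ȳ_st) = √3.81044 = 1.95203

ȳ_st ≈ 77.06, SE ≈ 1.95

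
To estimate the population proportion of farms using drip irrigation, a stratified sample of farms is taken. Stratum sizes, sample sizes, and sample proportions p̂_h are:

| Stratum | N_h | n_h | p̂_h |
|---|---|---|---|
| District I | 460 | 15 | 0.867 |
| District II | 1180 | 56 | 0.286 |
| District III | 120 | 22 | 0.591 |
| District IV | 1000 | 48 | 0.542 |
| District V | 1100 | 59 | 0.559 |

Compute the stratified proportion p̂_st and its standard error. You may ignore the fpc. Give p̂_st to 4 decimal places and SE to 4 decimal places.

p̂_st ≈ 0.5088, SE ≈ 0.0343

N = 3860; stratum weights W_h = N_h/N.
p̂_st = Σ W_h p̂_h = (460·0.867 + 1180·0.286 + 120·0.591 + 1000·0.542 + 1100·0.559)/3860 = 0.50884
V̂(p̂_st) = Σ W_h² p̂_h(1−p̂_h)/(n_h−1):
  stratum District I: (460/3860)²·0.867·0.133/14 = 0.000116972
  stratum District II: (1180/3860)²·0.286·0.714/55 = 0.000346969
  stratum District III: (120/3860)²·0.591·0.409/21 = 1.11245e-05
  stratum District IV: (1000/3860)²·0.542·0.458/47 = 0.00035448
  stratum District V: (1100/3860)²·0.559·0.441/58 = 0.00034517
V̂(p̂_st) = 0.00117472; SE = √V̂ = 0.0342741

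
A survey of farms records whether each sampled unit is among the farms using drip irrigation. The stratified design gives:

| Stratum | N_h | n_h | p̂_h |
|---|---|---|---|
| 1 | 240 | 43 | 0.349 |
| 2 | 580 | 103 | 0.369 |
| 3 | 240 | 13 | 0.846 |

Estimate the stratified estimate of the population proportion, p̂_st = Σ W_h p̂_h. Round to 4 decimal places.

N = 1060; stratum weights W_h = N_h/N.
p̂_st = Σ W_h p̂_h = (240·0.349 + 580·0.369 + 240·0.846)/1060 = 0.47247

p̂_st ≈ 0.4725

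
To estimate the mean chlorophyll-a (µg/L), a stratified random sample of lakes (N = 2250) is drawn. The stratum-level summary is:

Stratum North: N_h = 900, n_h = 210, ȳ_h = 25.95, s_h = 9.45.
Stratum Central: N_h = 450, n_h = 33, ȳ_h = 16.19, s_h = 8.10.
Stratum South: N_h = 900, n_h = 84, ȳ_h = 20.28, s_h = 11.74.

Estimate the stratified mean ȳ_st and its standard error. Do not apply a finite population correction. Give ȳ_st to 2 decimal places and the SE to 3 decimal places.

ȳ_st = Σ W_h ȳ_h = (900·25.95 + 450·16.19 + 900·20.28)/2250 = 21.73000
V̂(ȳ_st) = Σ W_h² s_h²/n_h, with W_h = N_h/N and N = 2250:
  stratum North: (900/2250)²·9.45²/210 = 0.06804
  stratum Central: (450/2250)²·8.10²/33 = 0.0795273
  stratum South: (900/2250)²·11.74²/84 = 0.262529
V̂(ȳ_st) = 0.410096
SE(ȳ_st) = √0.410096 = 0.640387

ȳ_st ≈ 21.73, SE ≈ 0.640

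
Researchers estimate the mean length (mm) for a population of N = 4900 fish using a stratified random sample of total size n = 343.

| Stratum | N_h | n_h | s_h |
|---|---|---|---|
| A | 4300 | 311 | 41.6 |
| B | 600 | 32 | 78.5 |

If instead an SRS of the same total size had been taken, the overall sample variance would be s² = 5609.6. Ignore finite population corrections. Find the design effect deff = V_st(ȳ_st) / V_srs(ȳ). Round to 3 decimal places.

V̂(ȳ_st) = Σ W_h² s_h²/n_h, with W_h = N_h/N and N = 4900:
  stratum A: (4300/4900)²·41.6²/311 = 4.2852
  stratum B: (600/4900)²·78.5²/32 = 2.88735
V_st = 7.17255
V_srs = s²/n = 5609.6/343 = 16.3545
deff = V_st / V_srs = 7.17255/16.3545 = 0.4386

deff ≈ 0.439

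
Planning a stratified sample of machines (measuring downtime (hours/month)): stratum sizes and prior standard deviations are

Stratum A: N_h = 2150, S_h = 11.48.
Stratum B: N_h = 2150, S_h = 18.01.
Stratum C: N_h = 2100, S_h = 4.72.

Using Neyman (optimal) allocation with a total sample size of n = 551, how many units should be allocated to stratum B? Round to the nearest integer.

Neyman allocation: n_h = n · N_h S_h / Σ N_i S_i, with n = 551.
  stratum A: N_h·S_h = 2150·11.48 = 24682.00
  stratum B: N_h·S_h = 2150·18.01 = 38721.50
  stratum C: N_h·S_h = 2100·4.72 = 9912.00
Σ N_h S_h = 73315.50
n for stratum B = 551·38721.50/73315.50 = 291.010 → 291

291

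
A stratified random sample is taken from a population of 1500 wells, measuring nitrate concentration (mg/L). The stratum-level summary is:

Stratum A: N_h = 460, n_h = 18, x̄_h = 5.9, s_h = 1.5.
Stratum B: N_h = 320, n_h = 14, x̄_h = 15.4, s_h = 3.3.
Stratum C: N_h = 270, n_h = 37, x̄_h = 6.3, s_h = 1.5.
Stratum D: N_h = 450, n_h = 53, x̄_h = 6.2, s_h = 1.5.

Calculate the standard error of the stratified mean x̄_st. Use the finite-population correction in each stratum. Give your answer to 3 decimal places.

V̂(x̄_st) = Σ W_h² (1 − n_h/N_h) s_h²/n_h, with W_h = N_h/N and N = 1500:
  stratum A: (460/1500)²·(1 − 18/460)·1.5²/18 = 0.0112956
  stratum B: (320/1500)²·(1 − 14/320)·3.3²/14 = 0.0338523
  stratum C: (270/1500)²·(1 − 37/270)·1.5²/37 = 0.00170027
  stratum D: (450/1500)²·(1 − 53/450)·1.5²/53 = 0.00337075
V̂(x̄_st) = 0.0502189
SE(x̄_st) = √0.0502189 = 0.224096

SE(x̄_st) ≈ 0.224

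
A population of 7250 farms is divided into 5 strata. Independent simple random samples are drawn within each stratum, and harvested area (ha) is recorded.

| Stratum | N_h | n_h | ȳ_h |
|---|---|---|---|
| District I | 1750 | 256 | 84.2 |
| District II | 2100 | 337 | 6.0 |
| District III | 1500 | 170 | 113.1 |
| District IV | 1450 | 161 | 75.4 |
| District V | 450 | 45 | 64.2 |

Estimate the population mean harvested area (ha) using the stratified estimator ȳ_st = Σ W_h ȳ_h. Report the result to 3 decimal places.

N = Σ N_h = 7250. Stratum weights W_h = N_h/N.
ȳ_st = (1750·84.2 + 2100·6.0 + 1500·113.1 + 1450·75.4 + 450·64.2) / 7250 = 64.52690

ȳ_st ≈ 64.527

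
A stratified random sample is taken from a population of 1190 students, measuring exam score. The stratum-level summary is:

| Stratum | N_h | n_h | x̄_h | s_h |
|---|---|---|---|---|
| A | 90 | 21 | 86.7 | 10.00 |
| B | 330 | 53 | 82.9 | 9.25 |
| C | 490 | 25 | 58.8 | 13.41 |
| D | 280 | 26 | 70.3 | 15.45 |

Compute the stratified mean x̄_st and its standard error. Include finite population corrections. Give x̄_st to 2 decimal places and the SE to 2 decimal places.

x̄_st = Σ W_h x̄_h = (90·86.7 + 330·82.9 + 490·58.8 + 280·70.3)/1190 = 70.29916
V̂(x̄_st) = Σ W_h² (1 − n_h/N_h) s_h²/n_h, with W_h = N_h/N and N = 1190:
  stratum A: (90/1190)²·(1 − 21/90)·10.00²/21 = 0.0208823
  stratum B: (330/1190)²·(1 − 53/330)·9.25²/53 = 0.10421
  stratum C: (490/1190)²·(1 − 25/490)·13.41²/25 = 1.15737
  stratum D: (280/1190)²·(1 − 26/280)·15.45²/26 = 0.461085
V̂(x̄_st) = 1.74355
SE(x̄_st) = √1.74355 = 1.32043

x̄_st ≈ 70.30, SE ≈ 1.32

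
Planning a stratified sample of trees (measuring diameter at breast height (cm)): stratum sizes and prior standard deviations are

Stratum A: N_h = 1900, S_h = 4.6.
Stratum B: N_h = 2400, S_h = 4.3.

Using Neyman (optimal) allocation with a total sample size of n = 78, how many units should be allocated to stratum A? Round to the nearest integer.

Neyman allocation: n_h = n · N_h S_h / Σ N_i S_i, with n = 78.
  stratum A: N_h·S_h = 1900·4.6 = 8740.00
  stratum B: N_h·S_h = 2400·4.3 = 10320.00
Σ N_h S_h = 19060.00
n for stratum A = 78·8740.00/19060.00 = 35.767 → 36

36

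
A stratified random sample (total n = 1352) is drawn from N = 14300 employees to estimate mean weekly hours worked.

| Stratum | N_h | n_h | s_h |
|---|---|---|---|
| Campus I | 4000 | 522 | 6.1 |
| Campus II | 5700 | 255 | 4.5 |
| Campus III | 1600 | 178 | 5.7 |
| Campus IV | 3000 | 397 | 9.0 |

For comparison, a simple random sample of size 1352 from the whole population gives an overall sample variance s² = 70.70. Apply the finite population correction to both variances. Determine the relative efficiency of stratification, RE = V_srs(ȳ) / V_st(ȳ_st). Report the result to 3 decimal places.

V̂(ȳ_st) = Σ W_h² (1 − n_h/N_h) s_h²/n_h, with W_h = N_h/N and N = 14300:
  stratum Campus I: (4000/14300)²·(1 − 522/4000)·6.1²/522 = 0.00484961
  stratum Campus II: (5700/14300)²·(1 − 255/5700)·4.5²/255 = 0.0120527
  stratum Campus III: (1600/14300)²·(1 − 178/1600)·5.7²/178 = 0.00203085
  stratum Campus IV: (3000/14300)²·(1 − 397/3000)·9.0²/397 = 0.00779144
V_st = 0.0267246
V_srs = (1 − 1352/14300)·70.70/1352 = 0.0473488
Relative efficiency = V_srs / V_st = 0.0473488/0.0267246 = 1.7717

RE ≈ 1.772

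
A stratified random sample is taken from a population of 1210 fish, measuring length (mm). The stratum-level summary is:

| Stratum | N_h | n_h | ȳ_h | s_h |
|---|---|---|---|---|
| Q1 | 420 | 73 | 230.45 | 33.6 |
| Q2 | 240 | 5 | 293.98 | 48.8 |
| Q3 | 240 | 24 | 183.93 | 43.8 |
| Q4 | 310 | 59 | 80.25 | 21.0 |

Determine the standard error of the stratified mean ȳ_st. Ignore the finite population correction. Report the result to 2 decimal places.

V̂(ȳ_st) = Σ W_h² s_h²/n_h, with W_h = N_h/N and N = 1210:
  stratum Q1: (420/1210)²·33.6²/73 = 1.8633
  stratum Q2: (240/1210)²·48.8²/5 = 18.7379
  stratum Q3: (240/1210)²·43.8²/24 = 3.14477
  stratum Q4: (310/1210)²·21.0²/59 = 0.490613
V̂(ȳ_st) = 24.2366
SE(ȳ_st) = √24.2366 = 4.92307

SE(ȳ_st) ≈ 4.92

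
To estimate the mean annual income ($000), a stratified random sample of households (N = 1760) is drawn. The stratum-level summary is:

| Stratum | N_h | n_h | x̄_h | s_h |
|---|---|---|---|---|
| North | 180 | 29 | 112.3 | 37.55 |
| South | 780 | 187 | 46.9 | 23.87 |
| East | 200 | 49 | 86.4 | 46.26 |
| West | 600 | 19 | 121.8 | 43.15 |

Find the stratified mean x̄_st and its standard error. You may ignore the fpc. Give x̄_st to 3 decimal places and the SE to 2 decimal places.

x̄_st ≈ 83.611, SE ≈ 3.61

x̄_st = Σ W_h x̄_h = (180·112.3 + 780·46.9 + 200·86.4 + 600·121.8)/1760 = 83.61136
V̂(x̄_st) = Σ W_h² s_h²/n_h, with W_h = N_h/N and N = 1760:
  stratum North: (180/1760)²·37.55²/29 = 0.508559
  stratum South: (780/1760)²·23.87²/187 = 0.598449
  stratum East: (200/1760)²·46.26²/49 = 0.563962
  stratum West: (600/1760)²·43.15²/19 = 11.389
V̂(x̄_st) = 13.06
SE(x̄_st) = √13.06 = 3.61386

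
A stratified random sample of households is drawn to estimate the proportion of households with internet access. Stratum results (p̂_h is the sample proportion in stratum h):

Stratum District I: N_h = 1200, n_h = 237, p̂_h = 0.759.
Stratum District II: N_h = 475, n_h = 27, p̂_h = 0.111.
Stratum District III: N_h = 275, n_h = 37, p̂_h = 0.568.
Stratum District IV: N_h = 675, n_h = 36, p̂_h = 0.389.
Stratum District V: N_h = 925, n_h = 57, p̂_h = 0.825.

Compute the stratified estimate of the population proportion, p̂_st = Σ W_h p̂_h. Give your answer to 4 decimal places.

N = 3550; stratum weights W_h = N_h/N.
p̂_st = Σ W_h p̂_h = (1200·0.759 + 475·0.111 + 275·0.568 + 675·0.389 + 925·0.825)/3550 = 0.60435

p̂_st ≈ 0.6043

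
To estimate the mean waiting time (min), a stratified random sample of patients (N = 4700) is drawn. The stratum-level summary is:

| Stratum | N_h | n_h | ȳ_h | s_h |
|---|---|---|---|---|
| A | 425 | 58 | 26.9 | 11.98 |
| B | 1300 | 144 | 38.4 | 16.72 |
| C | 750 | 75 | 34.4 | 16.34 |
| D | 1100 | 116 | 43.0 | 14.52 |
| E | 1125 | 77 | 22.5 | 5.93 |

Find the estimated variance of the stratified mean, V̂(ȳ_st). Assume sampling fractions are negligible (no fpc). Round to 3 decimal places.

V̂(ȳ_st) ≈ 0.385

V̂(ȳ_st) = Σ W_h² s_h²/n_h, with W_h = N_h/N and N = 4700:
  stratum A: (425/4700)²·11.98²/58 = 0.0202333
  stratum B: (1300/4700)²·16.72²/144 = 0.148526
  stratum C: (750/4700)²·16.34²/75 = 0.0906504
  stratum D: (1100/4700)²·14.52²/116 = 0.0995554
  stratum E: (1125/4700)²·5.93²/77 = 0.0261654
V̂(ȳ_st) = 0.38513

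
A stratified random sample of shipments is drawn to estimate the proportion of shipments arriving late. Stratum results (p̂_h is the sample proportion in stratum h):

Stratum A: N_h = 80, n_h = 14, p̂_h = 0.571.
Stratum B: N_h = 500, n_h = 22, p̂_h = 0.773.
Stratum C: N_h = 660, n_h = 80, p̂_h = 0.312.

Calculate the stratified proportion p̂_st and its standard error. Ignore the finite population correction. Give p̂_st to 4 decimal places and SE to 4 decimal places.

N = 1240; stratum weights W_h = N_h/N.
p̂_st = Σ W_h p̂_h = (80·0.571 + 500·0.773 + 660·0.312)/1240 = 0.51460
V̂(p̂_st) = Σ W_h² p̂_h(1−p̂_h)/(n_h−1):
  stratum A: (80/1240)²·0.571·0.429/13 = 7.84308e-05
  stratum B: (500/1240)²·0.773·0.227/21 = 0.00135857
  stratum C: (660/1240)²·0.312·0.688/79 = 0.000769769
V̂(p̂_st) = 0.00220677; SE = √V̂ = 0.0469763

p̂_st ≈ 0.5146, SE ≈ 0.0470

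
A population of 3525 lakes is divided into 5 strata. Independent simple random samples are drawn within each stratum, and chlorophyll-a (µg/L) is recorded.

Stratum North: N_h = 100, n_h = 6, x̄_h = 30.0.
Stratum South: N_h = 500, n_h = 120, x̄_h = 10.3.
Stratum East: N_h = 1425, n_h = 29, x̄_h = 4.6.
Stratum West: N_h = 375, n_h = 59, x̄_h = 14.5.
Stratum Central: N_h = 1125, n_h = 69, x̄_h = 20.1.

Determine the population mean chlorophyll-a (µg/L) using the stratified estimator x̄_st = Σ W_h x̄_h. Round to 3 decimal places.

x̄_st ≈ 12.129

N = Σ N_h = 3525. Stratum weights W_h = N_h/N.
x̄_st = (100·30.0 + 500·10.3 + 1425·4.6 + 375·14.5 + 1125·20.1) / 3525 = 12.12908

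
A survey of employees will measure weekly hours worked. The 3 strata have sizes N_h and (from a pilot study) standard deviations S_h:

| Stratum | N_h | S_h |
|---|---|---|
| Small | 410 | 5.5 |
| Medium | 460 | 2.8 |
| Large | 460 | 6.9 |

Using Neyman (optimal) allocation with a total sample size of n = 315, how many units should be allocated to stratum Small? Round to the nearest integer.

Neyman allocation: n_h = n · N_h S_h / Σ N_i S_i, with n = 315.
  stratum Small: N_h·S_h = 410·5.5 = 2255.00
  stratum Medium: N_h·S_h = 460·2.8 = 1288.00
  stratum Large: N_h·S_h = 460·6.9 = 3174.00
Σ N_h S_h = 6717.00
n for stratum Small = 315·2255.00/6717.00 = 105.750 → 106

106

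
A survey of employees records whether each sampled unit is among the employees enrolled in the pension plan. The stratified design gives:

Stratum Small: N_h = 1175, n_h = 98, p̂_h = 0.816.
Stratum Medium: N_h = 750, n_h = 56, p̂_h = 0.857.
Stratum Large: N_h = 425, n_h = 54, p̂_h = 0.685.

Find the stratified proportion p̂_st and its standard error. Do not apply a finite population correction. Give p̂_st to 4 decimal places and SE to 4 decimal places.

N = 2350; stratum weights W_h = N_h/N.
p̂_st = Σ W_h p̂_h = (1175·0.816 + 750·0.857 + 425·0.685)/2350 = 0.80539
V̂(p̂_st) = Σ W_h² p̂_h(1−p̂_h)/(n_h−1):
  stratum Small: (1175/2350)²·0.816·0.184/97 = 0.000386969
  stratum Medium: (750/2350)²·0.857·0.143/55 = 0.000226956
  stratum Large: (425/2350)²·0.685·0.315/53 = 0.000133158
V̂(p̂_st) = 0.000747083; SE = √V̂ = 0.0273328

p̂_st ≈ 0.8054, SE ≈ 0.0273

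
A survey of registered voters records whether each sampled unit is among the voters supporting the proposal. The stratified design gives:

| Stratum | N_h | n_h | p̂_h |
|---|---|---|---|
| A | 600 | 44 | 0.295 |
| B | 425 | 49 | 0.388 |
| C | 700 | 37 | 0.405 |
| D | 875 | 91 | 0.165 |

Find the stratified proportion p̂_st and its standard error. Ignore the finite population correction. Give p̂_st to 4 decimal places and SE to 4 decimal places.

p̂_st ≈ 0.2961, SE ≈ 0.0324

N = 2600; stratum weights W_h = N_h/N.
p̂_st = Σ W_h p̂_h = (600·0.295 + 425·0.388 + 700·0.405 + 875·0.165)/2600 = 0.29607
V̂(p̂_st) = Σ W_h² p̂_h(1−p̂_h)/(n_h−1):
  stratum A: (600/2600)²·0.295·0.705/43 = 0.000257572
  stratum B: (425/2600)²·0.388·0.612/48 = 0.000132182
  stratum C: (700/2600)²·0.405·0.595/36 = 0.000485198
  stratum D: (875/2600)²·0.165·0.835/90 = 0.000173379
V̂(p̂_st) = 0.00104833; SE = √V̂ = 0.0323779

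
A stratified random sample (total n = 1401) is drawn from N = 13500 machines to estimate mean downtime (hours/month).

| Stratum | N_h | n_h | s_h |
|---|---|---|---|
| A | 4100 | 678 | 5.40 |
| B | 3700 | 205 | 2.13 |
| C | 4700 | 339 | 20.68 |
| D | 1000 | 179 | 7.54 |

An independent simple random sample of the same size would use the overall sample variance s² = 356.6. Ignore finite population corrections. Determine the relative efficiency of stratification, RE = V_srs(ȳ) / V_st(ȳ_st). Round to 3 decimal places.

RE ≈ 1.588

V̂(ȳ_st) = Σ W_h² s_h²/n_h, with W_h = N_h/N and N = 13500:
  stratum A: (4100/13500)²·5.40²/678 = 0.00396696
  stratum B: (3700/13500)²·2.13²/205 = 0.00166242
  stratum C: (4700/13500)²·20.68²/339 = 0.152908
  stratum D: (1000/13500)²·7.54²/179 = 0.0017427
V_st = 0.16028
V_srs = s²/n = 356.6/1401 = 0.254532
Relative efficiency = V_srs / V_st = 0.254532/0.16028 = 1.5881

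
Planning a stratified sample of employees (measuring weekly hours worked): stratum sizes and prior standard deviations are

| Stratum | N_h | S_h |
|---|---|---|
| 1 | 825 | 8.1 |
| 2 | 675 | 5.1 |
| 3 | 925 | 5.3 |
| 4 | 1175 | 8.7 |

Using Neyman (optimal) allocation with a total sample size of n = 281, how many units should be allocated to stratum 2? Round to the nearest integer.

38

Neyman allocation: n_h = n · N_h S_h / Σ N_i S_i, with n = 281.
  stratum 1: N_h·S_h = 825·8.1 = 6682.50
  stratum 2: N_h·S_h = 675·5.1 = 3442.50
  stratum 3: N_h·S_h = 925·5.3 = 4902.50
  stratum 4: N_h·S_h = 1175·8.7 = 10222.50
Σ N_h S_h = 25250.00
n for stratum 2 = 281·3442.50/25250.00 = 38.311 → 38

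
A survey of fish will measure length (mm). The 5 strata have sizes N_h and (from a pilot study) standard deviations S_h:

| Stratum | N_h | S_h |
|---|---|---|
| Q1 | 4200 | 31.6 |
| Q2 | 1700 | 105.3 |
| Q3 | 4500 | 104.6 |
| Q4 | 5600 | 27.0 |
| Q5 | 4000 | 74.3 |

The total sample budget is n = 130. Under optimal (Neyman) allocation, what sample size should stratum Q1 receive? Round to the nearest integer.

Neyman allocation: n_h = n · N_h S_h / Σ N_i S_i, with n = 130.
  stratum Q1: N_h·S_h = 4200·31.6 = 132720.00
  stratum Q2: N_h·S_h = 1700·105.3 = 179010.00
  stratum Q3: N_h·S_h = 4500·104.6 = 470700.00
  stratum Q4: N_h·S_h = 5600·27.0 = 151200.00
  stratum Q5: N_h·S_h = 4000·74.3 = 297200.00
Σ N_h S_h = 1230830.00
n for stratum Q1 = 130·132720.00/1230830.00 = 14.018 → 14

14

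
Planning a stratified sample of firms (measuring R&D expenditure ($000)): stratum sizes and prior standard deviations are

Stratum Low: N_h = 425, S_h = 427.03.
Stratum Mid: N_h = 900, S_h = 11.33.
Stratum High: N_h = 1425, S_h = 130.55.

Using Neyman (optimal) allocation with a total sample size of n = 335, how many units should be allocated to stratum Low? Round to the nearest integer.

Neyman allocation: n_h = n · N_h S_h / Σ N_i S_i, with n = 335.
  stratum Low: N_h·S_h = 425·427.03 = 181487.75
  stratum Mid: N_h·S_h = 900·11.33 = 10197.00
  stratum High: N_h·S_h = 1425·130.55 = 186033.75
Σ N_h S_h = 377718.50
n for stratum Low = 335·181487.75/377718.50 = 160.962 → 161

161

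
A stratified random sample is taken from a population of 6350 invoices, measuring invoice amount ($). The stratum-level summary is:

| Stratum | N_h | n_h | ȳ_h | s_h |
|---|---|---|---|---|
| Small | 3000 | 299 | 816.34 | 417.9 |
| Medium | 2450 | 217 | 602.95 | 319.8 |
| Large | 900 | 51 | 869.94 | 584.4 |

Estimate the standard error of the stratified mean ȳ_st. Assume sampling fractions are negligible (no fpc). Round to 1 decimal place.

SE(ȳ_st) ≈ 18.3

V̂(ȳ_st) = Σ W_h² s_h²/n_h, with W_h = N_h/N and N = 6350:
  stratum Small: (3000/6350)²·417.9²/299 = 130.367
  stratum Medium: (2450/6350)²·319.8²/217 = 70.1588
  stratum Large: (900/6350)²·584.4²/51 = 134.52
V̂(ȳ_st) = 335.046
SE(ȳ_st) = √335.046 = 18.3043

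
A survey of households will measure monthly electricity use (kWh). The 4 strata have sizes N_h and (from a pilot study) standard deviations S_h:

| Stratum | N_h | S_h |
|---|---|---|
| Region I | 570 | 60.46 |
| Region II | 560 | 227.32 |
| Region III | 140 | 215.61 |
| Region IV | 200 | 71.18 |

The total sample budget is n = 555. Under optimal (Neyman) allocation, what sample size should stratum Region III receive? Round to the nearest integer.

Neyman allocation: n_h = n · N_h S_h / Σ N_i S_i, with n = 555.
  stratum Region I: N_h·S_h = 570·60.46 = 34462.20
  stratum Region II: N_h·S_h = 560·227.32 = 127299.20
  stratum Region III: N_h·S_h = 140·215.61 = 30185.40
  stratum Region IV: N_h·S_h = 200·71.18 = 14236.00
Σ N_h S_h = 206182.80
n for stratum Region III = 555·30185.40/206182.80 = 81.253 → 81

81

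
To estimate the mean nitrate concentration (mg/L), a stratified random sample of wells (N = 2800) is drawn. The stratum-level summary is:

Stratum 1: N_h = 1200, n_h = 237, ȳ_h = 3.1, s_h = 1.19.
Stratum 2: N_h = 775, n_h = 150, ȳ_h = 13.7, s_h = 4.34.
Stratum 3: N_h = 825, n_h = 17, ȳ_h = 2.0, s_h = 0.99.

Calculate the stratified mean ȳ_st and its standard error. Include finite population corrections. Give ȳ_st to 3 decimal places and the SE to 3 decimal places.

ȳ_st ≈ 5.710, SE ≈ 0.116

ȳ_st = Σ W_h ȳ_h = (1200·3.1 + 775·13.7 + 825·2.0)/2800 = 5.70982
V̂(ȳ_st) = Σ W_h² (1 − n_h/N_h) s_h²/n_h, with W_h = N_h/N and N = 2800:
  stratum 1: (1200/2800)²·(1 − 237/1200)·1.19²/237 = 0.000880718
  stratum 2: (775/2800)²·(1 − 150/775)·4.34²/150 = 0.00775807
  stratum 3: (825/2800)²·(1 − 17/825)·0.99²/17 = 0.00490197
V̂(ȳ_st) = 0.0135408
SE(ȳ_st) = √0.0135408 = 0.116365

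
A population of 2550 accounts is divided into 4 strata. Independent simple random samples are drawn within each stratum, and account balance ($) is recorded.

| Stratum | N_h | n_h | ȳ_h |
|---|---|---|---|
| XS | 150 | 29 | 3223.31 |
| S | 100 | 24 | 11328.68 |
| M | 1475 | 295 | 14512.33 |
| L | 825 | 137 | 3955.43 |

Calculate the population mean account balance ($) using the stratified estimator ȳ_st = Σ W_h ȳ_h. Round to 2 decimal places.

ȳ_st ≈ 10307.95

N = Σ N_h = 2550. Stratum weights W_h = N_h/N.
ȳ_st = (150·3223.31 + 100·11328.68 + 1475·14512.33 + 825·3955.43) / 2550 = 10307.9533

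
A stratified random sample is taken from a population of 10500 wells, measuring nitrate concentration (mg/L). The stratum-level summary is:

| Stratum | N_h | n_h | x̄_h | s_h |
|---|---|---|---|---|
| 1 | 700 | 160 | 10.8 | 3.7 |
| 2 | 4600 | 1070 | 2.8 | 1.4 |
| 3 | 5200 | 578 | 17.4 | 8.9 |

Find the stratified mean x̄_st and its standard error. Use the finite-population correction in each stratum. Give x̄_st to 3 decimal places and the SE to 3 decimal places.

x̄_st ≈ 10.564, SE ≈ 0.174

x̄_st = Σ W_h x̄_h = (700·10.8 + 4600·2.8 + 5200·17.4)/10500 = 10.56381
V̂(x̄_st) = Σ W_h² (1 − n_h/N_h) s_h²/n_h, with W_h = N_h/N and N = 10500:
  stratum 1: (700/10500)²·(1 − 160/700)·3.7²/160 = 0.000293357
  stratum 2: (4600/10500)²·(1 − 1070/4600)·1.4²/1070 = 0.00026979
  stratum 3: (5200/10500)²·(1 − 578/5200)·8.9²/578 = 0.0298749
V̂(x̄_st) = 0.0304381
SE(x̄_st) = √0.0304381 = 0.174465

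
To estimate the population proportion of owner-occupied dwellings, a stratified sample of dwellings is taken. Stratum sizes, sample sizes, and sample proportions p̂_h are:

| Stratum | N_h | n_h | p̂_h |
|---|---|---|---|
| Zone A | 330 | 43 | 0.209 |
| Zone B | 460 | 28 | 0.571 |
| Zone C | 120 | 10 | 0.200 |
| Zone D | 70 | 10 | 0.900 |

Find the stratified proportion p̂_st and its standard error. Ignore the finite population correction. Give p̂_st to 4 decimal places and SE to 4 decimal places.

p̂_st ≈ 0.4272, SE ≈ 0.0526

N = 980; stratum weights W_h = N_h/N.
p̂_st = Σ W_h p̂_h = (330·0.209 + 460·0.571 + 120·0.200 + 70·0.900)/980 = 0.42717
V̂(p̂_st) = Σ W_h² p̂_h(1−p̂_h)/(n_h−1):
  stratum Zone A: (330/980)²·0.209·0.791/42 = 0.000446323
  stratum Zone B: (460/980)²·0.571·0.429/27 = 0.00199891
  stratum Zone C: (120/980)²·0.200·0.800/9 = 0.000266556
  stratum Zone D: (70/980)²·0.900·0.100/9 = 5.10204e-05
V̂(p̂_st) = 0.00276281; SE = √V̂ = 0.0525624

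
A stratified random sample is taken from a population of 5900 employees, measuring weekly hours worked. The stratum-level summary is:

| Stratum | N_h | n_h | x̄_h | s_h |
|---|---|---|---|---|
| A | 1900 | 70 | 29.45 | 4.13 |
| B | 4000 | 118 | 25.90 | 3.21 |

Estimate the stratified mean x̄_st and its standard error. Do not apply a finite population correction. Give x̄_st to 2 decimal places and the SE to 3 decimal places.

x̄_st ≈ 27.04, SE ≈ 0.256

x̄_st = Σ W_h x̄_h = (1900·29.45 + 4000·25.90)/5900 = 27.04322
V̂(x̄_st) = Σ W_h² s_h²/n_h, with W_h = N_h/N and N = 5900:
  stratum A: (1900/5900)²·4.13²/70 = 0.02527
  stratum B: (4000/5900)²·3.21²/118 = 0.0401369
V̂(x̄_st) = 0.0654069
SE(x̄_st) = √0.0654069 = 0.255748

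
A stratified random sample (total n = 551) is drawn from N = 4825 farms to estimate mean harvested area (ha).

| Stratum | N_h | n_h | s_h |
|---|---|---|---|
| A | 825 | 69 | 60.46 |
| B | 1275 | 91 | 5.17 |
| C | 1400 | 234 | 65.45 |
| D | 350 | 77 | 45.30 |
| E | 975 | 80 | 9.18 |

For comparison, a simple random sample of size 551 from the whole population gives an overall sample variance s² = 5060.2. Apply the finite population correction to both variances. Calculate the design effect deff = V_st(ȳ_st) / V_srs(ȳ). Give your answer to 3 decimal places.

deff ≈ 0.353

V̂(ȳ_st) = Σ W_h² (1 − n_h/N_h) s_h²/n_h, with W_h = N_h/N and N = 4825:
  stratum A: (825/4825)²·(1 − 69/825)·60.46²/69 = 1.41928
  stratum B: (1275/4825)²·(1 − 91/1275)·5.17²/91 = 0.0190461
  stratum C: (1400/4825)²·(1 − 234/1400)·65.45²/234 = 1.28362
  stratum D: (350/4825)²·(1 − 77/350)·45.30²/77 = 0.109381
  stratum E: (975/4825)²·(1 − 80/975)·9.18²/80 = 0.0394847
V_st = 2.87081
V_srs = (1 − 551/4825)·5060.2/551 = 8.13492
deff = V_st / V_srs = 2.87081/8.13492 = 0.3529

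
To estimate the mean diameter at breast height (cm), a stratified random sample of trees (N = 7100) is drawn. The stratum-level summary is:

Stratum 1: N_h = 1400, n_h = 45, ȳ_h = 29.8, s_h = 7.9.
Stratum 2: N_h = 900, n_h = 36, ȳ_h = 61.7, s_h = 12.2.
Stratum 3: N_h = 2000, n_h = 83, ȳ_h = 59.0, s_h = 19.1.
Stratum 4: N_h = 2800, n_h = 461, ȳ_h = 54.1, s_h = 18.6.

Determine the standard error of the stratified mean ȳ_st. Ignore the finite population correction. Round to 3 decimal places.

SE(ȳ_st) ≈ 0.765

V̂(ȳ_st) = Σ W_h² s_h²/n_h, with W_h = N_h/N and N = 7100:
  stratum 1: (1400/7100)²·7.9²/45 = 0.0539239
  stratum 2: (900/7100)²·12.2²/36 = 0.0664332
  stratum 3: (2000/7100)²·19.1²/83 = 0.348764
  stratum 4: (2800/7100)²·18.6²/461 = 0.116714
V̂(ȳ_st) = 0.585836
SE(ȳ_st) = √0.585836 = 0.765399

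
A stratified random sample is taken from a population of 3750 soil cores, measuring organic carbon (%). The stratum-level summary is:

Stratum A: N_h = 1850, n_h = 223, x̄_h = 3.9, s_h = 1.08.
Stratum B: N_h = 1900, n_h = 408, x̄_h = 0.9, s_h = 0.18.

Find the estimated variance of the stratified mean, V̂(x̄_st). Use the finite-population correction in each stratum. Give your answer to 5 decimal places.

V̂(x̄_st) = Σ W_h² (1 − n_h/N_h) s_h²/n_h, with W_h = N_h/N and N = 3750:
  stratum A: (1850/3750)²·(1 − 223/1850)·1.08²/223 = 0.00111954
  stratum B: (1900/3750)²·(1 − 408/1900)·0.18²/408 = 1.60083e-05
V̂(x̄_st) = 0.00113555

V̂(x̄_st) ≈ 0.00114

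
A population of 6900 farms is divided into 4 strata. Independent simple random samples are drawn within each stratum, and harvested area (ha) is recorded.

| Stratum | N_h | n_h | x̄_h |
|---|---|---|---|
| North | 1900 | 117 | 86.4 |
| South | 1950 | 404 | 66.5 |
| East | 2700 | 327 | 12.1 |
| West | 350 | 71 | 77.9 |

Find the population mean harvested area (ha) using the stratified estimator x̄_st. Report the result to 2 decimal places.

x̄_st ≈ 51.27

N = Σ N_h = 6900. Stratum weights W_h = N_h/N.
x̄_st = (1900·86.4 + 1950·66.5 + 2700·12.1 + 350·77.9) / 6900 = 51.2710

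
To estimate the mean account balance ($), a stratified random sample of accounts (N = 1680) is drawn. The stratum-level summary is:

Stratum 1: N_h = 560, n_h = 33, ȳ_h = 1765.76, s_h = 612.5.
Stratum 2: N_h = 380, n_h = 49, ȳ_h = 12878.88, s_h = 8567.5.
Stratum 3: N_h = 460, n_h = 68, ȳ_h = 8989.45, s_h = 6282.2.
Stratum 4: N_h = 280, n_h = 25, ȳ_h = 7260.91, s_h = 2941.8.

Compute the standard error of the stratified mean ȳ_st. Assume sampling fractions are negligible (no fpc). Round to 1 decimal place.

V̂(ȳ_st) = Σ W_h² s_h²/n_h, with W_h = N_h/N and N = 1680:
  stratum 1: (560/1680)²·612.5²/33 = 1263.15
  stratum 2: (380/1680)²·8567.5²/49 = 76640.9
  stratum 3: (460/1680)²·6282.2²/68 = 43512.3
  stratum 4: (280/1680)²·2941.8²/25 = 9615.76
V̂(ȳ_st) = 131032
SE(ȳ_st) = √131032 = 361.984

SE(ȳ_st) ≈ 362.0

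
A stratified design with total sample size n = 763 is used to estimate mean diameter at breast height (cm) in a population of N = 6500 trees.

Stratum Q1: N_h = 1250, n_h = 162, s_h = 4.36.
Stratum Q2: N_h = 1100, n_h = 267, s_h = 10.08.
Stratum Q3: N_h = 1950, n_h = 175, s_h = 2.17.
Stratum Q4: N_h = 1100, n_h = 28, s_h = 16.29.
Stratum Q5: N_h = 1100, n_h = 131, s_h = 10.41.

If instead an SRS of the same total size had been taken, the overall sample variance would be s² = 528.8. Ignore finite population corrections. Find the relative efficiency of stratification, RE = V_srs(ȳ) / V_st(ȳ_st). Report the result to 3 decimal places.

RE ≈ 2.216

V̂(ȳ_st) = Σ W_h² s_h²/n_h, with W_h = N_h/N and N = 6500:
  stratum Q1: (1250/6500)²·4.36²/162 = 0.00433962
  stratum Q2: (1100/6500)²·10.08²/267 = 0.0108985
  stratum Q3: (1950/6500)²·2.17²/175 = 0.00242172
  stratum Q4: (1100/6500)²·16.29²/28 = 0.271421
  stratum Q5: (1100/6500)²·10.41²/131 = 0.0236913
V_st = 0.312772
V_srs = s²/n = 528.8/763 = 0.693054
Relative efficiency = V_srs / V_st = 0.693054/0.312772 = 2.2158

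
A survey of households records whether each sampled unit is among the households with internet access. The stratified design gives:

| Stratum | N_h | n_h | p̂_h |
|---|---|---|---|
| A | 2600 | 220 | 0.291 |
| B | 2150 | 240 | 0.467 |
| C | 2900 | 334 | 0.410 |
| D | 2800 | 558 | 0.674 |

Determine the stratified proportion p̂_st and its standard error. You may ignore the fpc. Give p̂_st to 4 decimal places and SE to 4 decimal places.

p̂_st ≈ 0.4629, SE ≈ 0.0137

N = 10450; stratum weights W_h = N_h/N.
p̂_st = Σ W_h p̂_h = (2600·0.291 + 2150·0.467 + 2900·0.410 + 2800·0.674)/10450 = 0.46286
V̂(p̂_st) = Σ W_h² p̂_h(1−p̂_h)/(n_h−1):
  stratum A: (2600/10450)²·0.291·0.709/219 = 5.83189e-05
  stratum B: (2150/10450)²·0.467·0.533/239 = 4.4085e-05
  stratum C: (2900/10450)²·0.410·0.590/333 = 5.59442e-05
  stratum D: (2800/10450)²·0.674·0.326/557 = 2.83208e-05
V̂(p̂_st) = 0.000186669; SE = √V̂ = 0.0136627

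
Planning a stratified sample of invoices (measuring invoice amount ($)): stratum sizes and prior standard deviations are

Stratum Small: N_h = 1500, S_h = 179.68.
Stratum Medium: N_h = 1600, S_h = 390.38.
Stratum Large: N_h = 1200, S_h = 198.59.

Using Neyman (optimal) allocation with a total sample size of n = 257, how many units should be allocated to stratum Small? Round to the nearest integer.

61

Neyman allocation: n_h = n · N_h S_h / Σ N_i S_i, with n = 257.
  stratum Small: N_h·S_h = 1500·179.68 = 269520.00
  stratum Medium: N_h·S_h = 1600·390.38 = 624608.00
  stratum Large: N_h·S_h = 1200·198.59 = 238308.00
Σ N_h S_h = 1132436.00
n for stratum Small = 257·269520.00/1132436.00 = 61.166 → 61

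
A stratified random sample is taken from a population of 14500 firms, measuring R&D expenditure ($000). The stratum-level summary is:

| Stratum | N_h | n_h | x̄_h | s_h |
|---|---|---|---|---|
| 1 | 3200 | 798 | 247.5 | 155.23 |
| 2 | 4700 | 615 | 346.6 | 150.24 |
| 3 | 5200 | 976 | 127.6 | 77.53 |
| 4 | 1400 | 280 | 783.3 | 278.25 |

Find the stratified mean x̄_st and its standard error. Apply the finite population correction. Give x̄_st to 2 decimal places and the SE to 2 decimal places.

x̄_st = Σ W_h x̄_h = (3200·247.5 + 4700·346.6 + 5200·127.6 + 1400·783.3)/14500 = 288.35586
V̂(x̄_st) = Σ W_h² (1 − n_h/N_h) s_h²/n_h, with W_h = N_h/N and N = 14500:
  stratum 1: (3200/14500)²·(1 − 798/3200)·155.23²/798 = 1.10391
  stratum 2: (4700/14500)²·(1 − 615/4700)·150.24²/615 = 3.35158
  stratum 3: (5200/14500)²·(1 − 976/5200)·77.53²/976 = 0.6434
  stratum 4: (1400/14500)²·(1 − 280/1400)·278.25²/280 = 2.06216
V̂(x̄_st) = 7.16106
SE(x̄_st) = √7.16106 = 2.67602

x̄_st ≈ 288.36, SE ≈ 2.68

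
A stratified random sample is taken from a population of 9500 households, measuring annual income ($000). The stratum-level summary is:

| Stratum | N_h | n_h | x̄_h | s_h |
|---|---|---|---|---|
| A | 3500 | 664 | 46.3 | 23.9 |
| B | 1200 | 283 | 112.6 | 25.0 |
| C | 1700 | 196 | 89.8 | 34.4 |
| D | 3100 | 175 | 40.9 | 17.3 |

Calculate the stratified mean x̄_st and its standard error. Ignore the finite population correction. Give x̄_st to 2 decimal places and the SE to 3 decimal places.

x̄_st ≈ 60.70, SE ≈ 0.726

x̄_st = Σ W_h x̄_h = (3500·46.3 + 1200·112.6 + 1700·89.8 + 3100·40.9)/9500 = 60.69684
V̂(x̄_st) = Σ W_h² s_h²/n_h, with W_h = N_h/N and N = 9500:
  stratum A: (3500/9500)²·23.9²/664 = 0.116766
  stratum B: (1200/9500)²·25.0²/283 = 0.0352378
  stratum C: (1700/9500)²·34.4²/196 = 0.193335
  stratum D: (3100/9500)²·17.3²/175 = 0.182109
V̂(x̄_st) = 0.527448
SE(x̄_st) = √0.527448 = 0.726256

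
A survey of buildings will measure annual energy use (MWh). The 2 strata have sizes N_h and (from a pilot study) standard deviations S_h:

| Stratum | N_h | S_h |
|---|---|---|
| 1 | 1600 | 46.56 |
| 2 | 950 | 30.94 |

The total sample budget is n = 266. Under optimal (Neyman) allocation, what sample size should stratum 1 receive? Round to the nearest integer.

Neyman allocation: n_h = n · N_h S_h / Σ N_i S_i, with n = 266.
  stratum 1: N_h·S_h = 1600·46.56 = 74496.00
  stratum 2: N_h·S_h = 950·30.94 = 29393.00
Σ N_h S_h = 103889.00
n for stratum 1 = 266·74496.00/103889.00 = 190.741 → 191

191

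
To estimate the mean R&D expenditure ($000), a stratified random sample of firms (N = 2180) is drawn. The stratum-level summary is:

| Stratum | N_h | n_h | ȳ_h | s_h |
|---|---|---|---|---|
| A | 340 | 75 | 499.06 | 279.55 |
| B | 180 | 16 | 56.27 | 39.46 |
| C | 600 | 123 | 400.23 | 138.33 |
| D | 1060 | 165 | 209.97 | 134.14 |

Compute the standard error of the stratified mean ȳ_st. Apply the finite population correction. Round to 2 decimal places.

SE(ȳ_st) ≈ 7.18

V̂(ȳ_st) = Σ W_h² (1 − n_h/N_h) s_h²/n_h, with W_h = N_h/N and N = 2180:
  stratum A: (340/2180)²·(1 − 75/340)·279.55²/75 = 19.7547
  stratum B: (180/2180)²·(1 − 16/180)·39.46²/16 = 0.604502
  stratum C: (600/2180)²·(1 − 123/600)·138.33²/123 = 9.36881
  stratum D: (1060/2180)²·(1 − 165/1060)·134.14²/165 = 21.7695
V̂(ȳ_st) = 51.4975
SE(ȳ_st) = √51.4975 = 7.17617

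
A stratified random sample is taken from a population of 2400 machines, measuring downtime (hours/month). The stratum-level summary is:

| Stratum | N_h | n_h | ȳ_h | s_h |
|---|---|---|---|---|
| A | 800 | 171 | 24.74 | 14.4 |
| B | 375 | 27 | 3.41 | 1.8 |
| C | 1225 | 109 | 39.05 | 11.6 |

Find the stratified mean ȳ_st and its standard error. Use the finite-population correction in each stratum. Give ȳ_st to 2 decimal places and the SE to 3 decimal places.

ȳ_st = Σ W_h ȳ_h = (800·24.74 + 375·3.41 + 1225·39.05)/2400 = 28.71125
V̂(ȳ_st) = Σ W_h² (1 − n_h/N_h) s_h²/n_h, with W_h = N_h/N and N = 2400:
  stratum A: (800/2400)²·(1 − 171/800)·14.4²/171 = 0.105937
  stratum B: (375/2400)²·(1 − 27/375)·1.8²/27 = 0.00271875
  stratum C: (1225/2400)²·(1 − 109/1225)·11.6²/109 = 0.293
V̂(ȳ_st) = 0.401655
SE(ȳ_st) = √0.401655 = 0.633763

ȳ_st ≈ 28.71, SE ≈ 0.634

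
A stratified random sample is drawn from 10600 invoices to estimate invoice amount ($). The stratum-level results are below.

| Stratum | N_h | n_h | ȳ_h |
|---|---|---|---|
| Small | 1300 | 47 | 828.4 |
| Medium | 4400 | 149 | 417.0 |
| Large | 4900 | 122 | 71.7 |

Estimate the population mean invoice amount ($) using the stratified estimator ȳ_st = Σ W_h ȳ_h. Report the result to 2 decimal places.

ȳ_st ≈ 307.83

N = Σ N_h = 10600. Stratum weights W_h = N_h/N.
ȳ_st = (1300·828.4 + 4400·417.0 + 4900·71.7) / 10600 = 307.8349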